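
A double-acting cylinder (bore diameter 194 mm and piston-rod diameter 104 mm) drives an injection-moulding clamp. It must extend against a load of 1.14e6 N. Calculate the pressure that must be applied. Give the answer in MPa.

Cap-side area A_cap = π/4 × (194 mm)² = 29560 mm^2
P = F / A = 1.14e6 N / A

P ≈ 38.6 MPa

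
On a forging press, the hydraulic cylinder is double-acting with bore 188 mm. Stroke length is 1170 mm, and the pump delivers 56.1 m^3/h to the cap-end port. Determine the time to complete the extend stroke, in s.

Cap-side area A_cap = π/4 × (188 mm)² = 27760 mm^2
Swept volume V = A × L; t = V / Q = A·L / Q

t ≈ 2.08 s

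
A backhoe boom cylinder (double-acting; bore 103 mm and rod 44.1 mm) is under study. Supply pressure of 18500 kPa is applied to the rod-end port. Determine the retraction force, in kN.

Rod-side annular area A_ann = π/4 × (103² − 44.1²) = 6805 mm^2
On retraction the pressure acts on the annular area (bore minus rod).
F = P × A_ann

F ≈ 126 kN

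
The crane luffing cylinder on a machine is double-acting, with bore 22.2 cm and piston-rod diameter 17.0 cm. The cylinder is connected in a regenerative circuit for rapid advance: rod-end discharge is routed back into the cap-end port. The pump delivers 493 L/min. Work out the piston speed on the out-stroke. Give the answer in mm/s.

v ≈ 362 mm/s

In regeneration the rod-end outflow joins the pump flow into the cap end, so the net volume the pump must supply per unit advance equals the rod cross-section area.
Rod cross-section A_rod = π/4 × (17.0 cm)² = 227.0 cm^2
v = Q_pump / A_rod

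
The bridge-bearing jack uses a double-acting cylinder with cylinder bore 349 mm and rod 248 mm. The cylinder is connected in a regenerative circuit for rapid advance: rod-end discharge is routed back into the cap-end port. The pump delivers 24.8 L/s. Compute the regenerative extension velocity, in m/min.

In regeneration the rod-end outflow joins the pump flow into the cap end, so the net volume the pump must supply per unit advance equals the rod cross-section area.
Rod cross-section A_rod = π/4 × (248 mm)² = 48310 mm^2
v = Q_pump / A_rod

v ≈ 30.8 m/min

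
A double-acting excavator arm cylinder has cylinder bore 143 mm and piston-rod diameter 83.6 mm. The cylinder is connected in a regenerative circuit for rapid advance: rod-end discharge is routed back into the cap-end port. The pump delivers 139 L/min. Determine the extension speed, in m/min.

v ≈ 25.3 m/min

In regeneration the rod-end outflow joins the pump flow into the cap end, so the net volume the pump must supply per unit advance equals the rod cross-section area.
Rod cross-section A_rod = π/4 × (83.6 mm)² = 5489 mm^2
v = Q_pump / A_rod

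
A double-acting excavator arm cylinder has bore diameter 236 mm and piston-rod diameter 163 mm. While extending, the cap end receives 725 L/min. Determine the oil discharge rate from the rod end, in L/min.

Q_out ≈ 379 L/min

Cap-side area A_cap = π/4 × (236 mm)² = 43740 mm^2
Rod-side annular area A_ann = π/4 × (236² − 163²) = 22880 mm^2
Piston speed v = Q_in/A_cap; rod-end outflow Q_out = v × A_ann = Q_in × A_ann/A_cap.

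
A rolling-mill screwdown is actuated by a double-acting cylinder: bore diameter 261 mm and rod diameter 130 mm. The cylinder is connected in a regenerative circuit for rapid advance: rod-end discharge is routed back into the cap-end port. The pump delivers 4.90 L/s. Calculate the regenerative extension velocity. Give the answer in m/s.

v ≈ 0.369 m/s

In regeneration the rod-end outflow joins the pump flow into the cap end, so the net volume the pump must supply per unit advance equals the rod cross-section area.
Rod cross-section A_rod = π/4 × (130 mm)² = 13270 mm^2
v = Q_pump / A_rod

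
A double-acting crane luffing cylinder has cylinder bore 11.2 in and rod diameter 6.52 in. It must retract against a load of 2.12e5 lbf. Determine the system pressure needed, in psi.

Rod-side annular area A_ann = π/4 × (11.2² − 6.52²) = 65.13 in^2
Retraction: pressure acts on the annular area.
P = F / A = 2.12e5 lbf / A

P ≈ 3250 psi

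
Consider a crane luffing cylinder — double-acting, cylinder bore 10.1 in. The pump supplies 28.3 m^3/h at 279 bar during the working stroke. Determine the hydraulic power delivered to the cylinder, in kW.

W ≈ 219 kW

Hydraulic power = P × Q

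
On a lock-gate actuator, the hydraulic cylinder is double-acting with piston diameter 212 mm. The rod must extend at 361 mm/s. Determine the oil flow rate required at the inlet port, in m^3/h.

Cap-side area A_cap = π/4 × (212 mm)² = 35300 mm^2
Q = A × v

Q ≈ 45.9 m^3/h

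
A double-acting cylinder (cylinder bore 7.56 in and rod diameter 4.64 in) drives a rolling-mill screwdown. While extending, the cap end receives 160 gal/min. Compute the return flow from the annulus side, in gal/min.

Q_out ≈ 99.7 gal/min

Cap-side area A_cap = π/4 × (7.56 in)² = 44.89 in^2
Rod-side annular area A_ann = π/4 × (7.56² − 4.64²) = 27.98 in^2
Piston speed v = Q_in/A_cap; rod-end outflow Q_out = v × A_ann = Q_in × A_ann/A_cap.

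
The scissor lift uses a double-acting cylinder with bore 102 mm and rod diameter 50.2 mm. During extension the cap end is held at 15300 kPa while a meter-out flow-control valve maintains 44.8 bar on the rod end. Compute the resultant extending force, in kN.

F ≈ 97.3 kN

Cap-side area A_cap = π/4 × (102 mm)² = 8171 mm^2
Rod-side annular area A_ann = π/4 × (102² − 50.2²) = 6192 mm^2
Net thrust = P_cap·A_cap − P_rod·A_ann = 125.0 kN − 27.74 kN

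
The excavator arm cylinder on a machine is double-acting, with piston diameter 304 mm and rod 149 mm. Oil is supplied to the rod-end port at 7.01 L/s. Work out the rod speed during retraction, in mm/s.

Rod-side annular area A_ann = π/4 × (304² − 149²) = 55150 mm^2
Flow into the rod-end port fills the annular volume.
v = Q / A

v ≈ 127 mm/s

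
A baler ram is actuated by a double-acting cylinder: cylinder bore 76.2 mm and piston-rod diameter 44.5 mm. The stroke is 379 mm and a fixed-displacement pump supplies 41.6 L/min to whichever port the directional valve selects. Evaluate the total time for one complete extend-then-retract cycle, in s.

Cap-side area A_cap = π/4 × (76.2 mm)² = 4560 mm^2
Rod-side annular area A_ann = π/4 × (76.2² − 44.5²) = 3005 mm^2
t_ext = A_cap·L/Q = 2.493 s
t_ret = A_ann·L/Q = 1.643 s
t_cycle = t_ext + t_ret

t ≈ 4.14 s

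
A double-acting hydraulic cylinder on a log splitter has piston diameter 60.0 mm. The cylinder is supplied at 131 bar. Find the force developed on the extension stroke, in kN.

F ≈ 37.0 kN

Cap-side area A_cap = π/4 × (60.0 mm)² = 2827 mm^2
F = P × A_cap = 131 bar × A_cap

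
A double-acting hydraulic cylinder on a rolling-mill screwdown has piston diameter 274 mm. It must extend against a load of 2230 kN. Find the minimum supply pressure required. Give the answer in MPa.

P ≈ 37.8 MPa

Cap-side area A_cap = π/4 × (274 mm)² = 58960 mm^2
P = F / A = 2230 kN / A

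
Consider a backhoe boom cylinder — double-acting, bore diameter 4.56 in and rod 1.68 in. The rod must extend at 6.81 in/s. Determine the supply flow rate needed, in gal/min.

Q ≈ 28.9 gal/min

Cap-side area A_cap = π/4 × (4.56 in)² = 16.33 in^2
Q = A × v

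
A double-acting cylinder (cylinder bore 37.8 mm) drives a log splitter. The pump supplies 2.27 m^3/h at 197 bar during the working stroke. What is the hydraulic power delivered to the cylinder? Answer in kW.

Hydraulic power = P × Q

W ≈ 12.4 kW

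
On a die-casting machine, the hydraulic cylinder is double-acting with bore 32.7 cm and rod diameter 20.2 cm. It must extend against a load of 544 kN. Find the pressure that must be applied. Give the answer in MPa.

Cap-side area A_cap = π/4 × (32.7 cm)² = 839.8 cm^2
P = F / A = 544 kN / A

P ≈ 6.48 MPa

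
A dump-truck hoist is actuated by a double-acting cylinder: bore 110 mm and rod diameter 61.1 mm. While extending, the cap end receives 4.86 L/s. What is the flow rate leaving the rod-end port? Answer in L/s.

Q_out ≈ 3.36 L/s

Cap-side area A_cap = π/4 × (110 mm)² = 9503 mm^2
Rod-side annular area A_ann = π/4 × (110² − 61.1²) = 6571 mm^2
Piston speed v = Q_in/A_cap; rod-end outflow Q_out = v × A_ann = Q_in × A_ann/A_cap.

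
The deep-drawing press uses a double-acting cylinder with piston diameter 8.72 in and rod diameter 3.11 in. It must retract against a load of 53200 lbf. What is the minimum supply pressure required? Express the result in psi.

Rod-side annular area A_ann = π/4 × (8.72² − 3.11²) = 52.12 in^2
Retraction: pressure acts on the annular area.
P = F / A = 53200 lbf / A

P ≈ 1020 psi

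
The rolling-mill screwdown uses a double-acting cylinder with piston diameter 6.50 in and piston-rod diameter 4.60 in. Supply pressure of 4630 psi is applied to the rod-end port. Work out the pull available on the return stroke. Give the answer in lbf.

F ≈ 76700 lbf

Rod-side annular area A_ann = π/4 × (6.50² − 4.60²) = 16.56 in^2
On retraction the pressure acts on the annular area (bore minus rod).
F = P × A_ann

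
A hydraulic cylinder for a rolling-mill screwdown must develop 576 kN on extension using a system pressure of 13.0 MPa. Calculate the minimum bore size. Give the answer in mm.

D ≈ 238 mm

Extension force acts on the full piston face: F = P × (π/4)D².
D = √(4F / (πP)) = √(4 × 576 kN / (π × 13.0 MPa))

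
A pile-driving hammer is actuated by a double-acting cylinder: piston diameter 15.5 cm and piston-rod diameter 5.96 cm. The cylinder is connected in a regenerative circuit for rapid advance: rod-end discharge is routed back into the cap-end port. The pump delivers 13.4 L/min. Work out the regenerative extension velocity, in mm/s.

v ≈ 80.1 mm/s

In regeneration the rod-end outflow joins the pump flow into the cap end, so the net volume the pump must supply per unit advance equals the rod cross-section area.
Rod cross-section A_rod = π/4 × (5.96 cm)² = 27.90 cm^2
v = Q_pump / A_rod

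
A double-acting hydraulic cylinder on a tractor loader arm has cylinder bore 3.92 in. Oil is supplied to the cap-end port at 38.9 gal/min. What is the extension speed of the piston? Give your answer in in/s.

Cap-side area A_cap = π/4 × (3.92 in)² = 12.07 in^2
v = Q / A

v ≈ 12.4 in/s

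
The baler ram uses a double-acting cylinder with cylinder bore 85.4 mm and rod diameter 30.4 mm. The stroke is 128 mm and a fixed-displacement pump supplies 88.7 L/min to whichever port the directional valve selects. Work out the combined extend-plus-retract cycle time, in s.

t ≈ 0.929 s

Cap-side area A_cap = π/4 × (85.4 mm)² = 5728 mm^2
Rod-side annular area A_ann = π/4 × (85.4² − 30.4²) = 5002 mm^2
t_ext = A_cap·L/Q = 0.4960 s
t_ret = A_ann·L/Q = 0.4331 s
t_cycle = t_ext + t_ret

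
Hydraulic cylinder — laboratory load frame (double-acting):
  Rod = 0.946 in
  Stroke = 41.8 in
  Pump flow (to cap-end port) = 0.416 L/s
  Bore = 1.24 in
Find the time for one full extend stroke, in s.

Cap-side area A_cap = π/4 × (1.24 in)² = 1.208 in^2
Swept volume V = A × L; t = V / Q = A·L / Q

t ≈ 1.99 s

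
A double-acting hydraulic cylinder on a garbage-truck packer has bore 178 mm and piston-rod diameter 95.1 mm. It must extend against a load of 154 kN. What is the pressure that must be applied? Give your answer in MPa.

Cap-side area A_cap = π/4 × (178 mm)² = 24880 mm^2
P = F / A = 154 kN / A

P ≈ 6.19 MPa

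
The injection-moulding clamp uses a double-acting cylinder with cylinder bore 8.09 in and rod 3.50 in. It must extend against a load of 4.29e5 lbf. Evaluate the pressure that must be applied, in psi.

P ≈ 8350 psi

Cap-side area A_cap = π/4 × (8.09 in)² = 51.40 in^2
P = F / A = 4.29e5 lbf / A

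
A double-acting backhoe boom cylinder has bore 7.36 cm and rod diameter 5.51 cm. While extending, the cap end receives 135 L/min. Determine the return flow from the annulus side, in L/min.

Q_out ≈ 59.3 L/min

Cap-side area A_cap = π/4 × (7.36 cm)² = 42.54 cm^2
Rod-side annular area A_ann = π/4 × (7.36² − 5.51²) = 18.70 cm^2
Piston speed v = Q_in/A_cap; rod-end outflow Q_out = v × A_ann = Q_in × A_ann/A_cap.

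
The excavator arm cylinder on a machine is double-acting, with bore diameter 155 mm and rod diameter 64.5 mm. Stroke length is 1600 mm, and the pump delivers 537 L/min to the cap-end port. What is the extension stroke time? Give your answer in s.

Cap-side area A_cap = π/4 × (155 mm)² = 18870 mm^2
Swept volume V = A × L; t = V / Q = A·L / Q

t ≈ 3.37 s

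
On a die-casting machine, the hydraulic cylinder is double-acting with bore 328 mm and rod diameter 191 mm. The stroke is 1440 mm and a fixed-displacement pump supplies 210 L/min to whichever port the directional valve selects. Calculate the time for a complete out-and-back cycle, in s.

t ≈ 57.7 s

Cap-side area A_cap = π/4 × (328 mm)² = 84500 mm^2
Rod-side annular area A_ann = π/4 × (328² − 191²) = 55840 mm^2
t_ext = A_cap·L/Q = 34.76 s
t_ret = A_ann·L/Q = 22.98 s
t_cycle = t_ext + t_ret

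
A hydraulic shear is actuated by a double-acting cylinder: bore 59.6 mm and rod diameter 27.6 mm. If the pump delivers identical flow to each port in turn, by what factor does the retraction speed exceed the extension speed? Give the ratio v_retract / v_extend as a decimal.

v_ret/v_ext ≈ 1.27

Cap-side area A_cap = π/4 × (59.6 mm)² = 2790 mm^2
Rod-side annular area A_ann = π/4 × (59.6² − 27.6²) = 2192 mm^2
For equal Q, v ∝ 1/A, so v_ret/v_ext = A_cap/A_ann.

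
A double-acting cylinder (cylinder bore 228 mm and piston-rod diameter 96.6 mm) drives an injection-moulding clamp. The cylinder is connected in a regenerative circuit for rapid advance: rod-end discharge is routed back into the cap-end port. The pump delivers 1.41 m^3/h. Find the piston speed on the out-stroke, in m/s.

In regeneration the rod-end outflow joins the pump flow into the cap end, so the net volume the pump must supply per unit advance equals the rod cross-section area.
Rod cross-section A_rod = π/4 × (96.6 mm)² = 7329 mm^2
v = Q_pump / A_rod

v ≈ 0.0534 m/s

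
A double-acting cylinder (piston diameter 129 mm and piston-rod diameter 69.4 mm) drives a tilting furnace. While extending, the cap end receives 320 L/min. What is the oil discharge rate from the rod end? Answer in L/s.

Q_out ≈ 3.79 L/s

Cap-side area A_cap = π/4 × (129 mm)² = 13070 mm^2
Rod-side annular area A_ann = π/4 × (129² − 69.4²) = 9287 mm^2
Piston speed v = Q_in/A_cap; rod-end outflow Q_out = v × A_ann = Q_in × A_ann/A_cap.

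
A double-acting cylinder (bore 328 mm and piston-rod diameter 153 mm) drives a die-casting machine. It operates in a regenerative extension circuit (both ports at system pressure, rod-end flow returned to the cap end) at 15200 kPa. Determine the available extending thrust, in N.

F ≈ 2.79e5 N

With equal pressure on both faces, forces on the annular region cancel; the net push is pressure × rod cross-section.
Rod cross-section A_rod = π/4 × (153 mm)² = 18390 mm^2
F = P × A_rod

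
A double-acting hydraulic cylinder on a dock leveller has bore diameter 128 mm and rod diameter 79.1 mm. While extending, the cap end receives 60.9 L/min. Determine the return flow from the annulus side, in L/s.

Q_out ≈ 0.627 L/s

Cap-side area A_cap = π/4 × (128 mm)² = 12870 mm^2
Rod-side annular area A_ann = π/4 × (128² − 79.1²) = 7954 mm^2
Piston speed v = Q_in/A_cap; rod-end outflow Q_out = v × A_ann = Q_in × A_ann/A_cap.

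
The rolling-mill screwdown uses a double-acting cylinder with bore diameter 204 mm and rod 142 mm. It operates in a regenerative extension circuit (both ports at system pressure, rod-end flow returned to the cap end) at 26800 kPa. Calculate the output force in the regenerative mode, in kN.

F ≈ 424 kN

With equal pressure on both faces, forces on the annular region cancel; the net push is pressure × rod cross-section.
Rod cross-section A_rod = π/4 × (142 mm)² = 15840 mm^2
F = P × A_rod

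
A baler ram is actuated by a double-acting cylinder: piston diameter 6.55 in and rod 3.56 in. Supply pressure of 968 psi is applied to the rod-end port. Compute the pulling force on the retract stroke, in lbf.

Rod-side annular area A_ann = π/4 × (6.55² − 3.56²) = 23.74 in^2
On retraction the pressure acts on the annular area (bore minus rod).
F = P × A_ann

F ≈ 23000 lbf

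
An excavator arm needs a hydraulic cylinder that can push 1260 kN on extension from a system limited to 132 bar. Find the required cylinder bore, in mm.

D ≈ 349 mm

Extension force acts on the full piston face: F = P × (π/4)D².
D = √(4F / (πP)) = √(4 × 1260 kN / (π × 132 bar))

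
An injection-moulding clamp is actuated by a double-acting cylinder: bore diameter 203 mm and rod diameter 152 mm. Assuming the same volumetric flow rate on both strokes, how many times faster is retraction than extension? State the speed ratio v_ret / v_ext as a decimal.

v_ret/v_ext ≈ 2.28

Cap-side area A_cap = π/4 × (203 mm)² = 32370 mm^2
Rod-side annular area A_ann = π/4 × (203² − 152²) = 14220 mm^2
For equal Q, v ∝ 1/A, so v_ret/v_ext = A_cap/A_ann.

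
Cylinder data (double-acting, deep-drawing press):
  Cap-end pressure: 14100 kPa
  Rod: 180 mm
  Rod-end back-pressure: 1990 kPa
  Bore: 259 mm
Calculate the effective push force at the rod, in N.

F ≈ 6.89e5 N

Cap-side area A_cap = π/4 × (259 mm)² = 52690 mm^2
Rod-side annular area A_ann = π/4 × (259² − 180²) = 27240 mm^2
Net thrust = P_cap·A_cap − P_rod·A_ann = 7.429e5 N − 54200 N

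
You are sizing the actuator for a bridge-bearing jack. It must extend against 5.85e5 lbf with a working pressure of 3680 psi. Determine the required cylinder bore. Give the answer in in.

D ≈ 14.2 in

Extension force acts on the full piston face: F = P × (π/4)D².
D = √(4F / (πP)) = √(4 × 5.85e5 lbf / (π × 3680 psi))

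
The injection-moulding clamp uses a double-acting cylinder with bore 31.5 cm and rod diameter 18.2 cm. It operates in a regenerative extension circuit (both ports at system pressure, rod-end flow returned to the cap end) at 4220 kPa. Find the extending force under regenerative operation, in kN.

With equal pressure on both faces, forces on the annular region cancel; the net push is pressure × rod cross-section.
Rod cross-section A_rod = π/4 × (18.2 cm)² = 260.2 cm^2
F = P × A_rod

F ≈ 110 kN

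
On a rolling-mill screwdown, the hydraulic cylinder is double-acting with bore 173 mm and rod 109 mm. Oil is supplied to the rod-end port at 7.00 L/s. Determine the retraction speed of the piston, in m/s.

v ≈ 0.494 m/s

Rod-side annular area A_ann = π/4 × (173² − 109²) = 14170 mm^2
Flow into the rod-end port fills the annular volume.
v = Q / A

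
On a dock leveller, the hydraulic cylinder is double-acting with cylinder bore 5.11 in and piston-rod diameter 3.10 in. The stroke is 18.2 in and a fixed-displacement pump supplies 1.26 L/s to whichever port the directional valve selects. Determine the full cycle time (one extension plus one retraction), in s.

t ≈ 7.92 s

Cap-side area A_cap = π/4 × (5.11 in)² = 20.51 in^2
Rod-side annular area A_ann = π/4 × (5.11² − 3.10²) = 12.96 in^2
t_ext = A_cap·L/Q = 4.854 s
t_ret = A_ann·L/Q = 3.068 s
t_cycle = t_ext + t_ret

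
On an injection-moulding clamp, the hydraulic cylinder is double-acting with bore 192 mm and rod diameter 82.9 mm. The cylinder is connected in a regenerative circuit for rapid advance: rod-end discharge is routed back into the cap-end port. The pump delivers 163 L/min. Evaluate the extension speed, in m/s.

In regeneration the rod-end outflow joins the pump flow into the cap end, so the net volume the pump must supply per unit advance equals the rod cross-section area.
Rod cross-section A_rod = π/4 × (82.9 mm)² = 5398 mm^2
v = Q_pump / A_rod

v ≈ 0.503 m/s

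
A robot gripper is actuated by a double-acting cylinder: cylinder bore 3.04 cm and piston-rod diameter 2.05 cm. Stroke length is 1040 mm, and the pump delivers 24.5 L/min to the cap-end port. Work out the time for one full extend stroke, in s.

t ≈ 1.85 s

Cap-side area A_cap = π/4 × (3.04 cm)² = 7.258 cm^2
Swept volume V = A × L; t = V / Q = A·L / Q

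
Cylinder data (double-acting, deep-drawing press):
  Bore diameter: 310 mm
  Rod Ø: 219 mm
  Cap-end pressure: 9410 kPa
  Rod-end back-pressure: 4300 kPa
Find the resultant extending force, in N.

Cap-side area A_cap = π/4 × (310 mm)² = 75480 mm^2
Rod-side annular area A_ann = π/4 × (310² − 219²) = 37810 mm^2
Net thrust = P_cap·A_cap − P_rod·A_ann = 7.102e5 N − 1.626e5 N

F ≈ 5.48e5 N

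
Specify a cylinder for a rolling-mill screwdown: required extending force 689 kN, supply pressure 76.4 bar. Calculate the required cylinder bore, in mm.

Extension force acts on the full piston face: F = P × (π/4)D².
D = √(4F / (πP)) = √(4 × 689 kN / (π × 76.4 bar))

D ≈ 339 mm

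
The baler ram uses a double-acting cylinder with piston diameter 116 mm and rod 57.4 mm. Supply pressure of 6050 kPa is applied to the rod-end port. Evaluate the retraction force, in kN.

Rod-side annular area A_ann = π/4 × (116² − 57.4²) = 7981 mm^2
On retraction the pressure acts on the annular area (bore minus rod).
F = P × A_ann

F ≈ 48.3 kN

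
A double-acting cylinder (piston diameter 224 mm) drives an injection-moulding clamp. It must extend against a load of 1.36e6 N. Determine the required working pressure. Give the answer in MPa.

Cap-side area A_cap = π/4 × (224 mm)² = 39410 mm^2
P = F / A = 1.36e6 N / A

P ≈ 34.5 MPa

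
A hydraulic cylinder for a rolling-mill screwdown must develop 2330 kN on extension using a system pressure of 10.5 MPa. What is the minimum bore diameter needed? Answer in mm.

D ≈ 532 mm

Extension force acts on the full piston face: F = P × (π/4)D².
D = √(4F / (πP)) = √(4 × 2330 kN / (π × 10.5 MPa))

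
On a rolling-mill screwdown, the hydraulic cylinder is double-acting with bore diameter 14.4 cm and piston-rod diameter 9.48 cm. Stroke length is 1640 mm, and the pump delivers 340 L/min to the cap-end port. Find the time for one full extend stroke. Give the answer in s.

Cap-side area A_cap = π/4 × (14.4 cm)² = 162.9 cm^2
Swept volume V = A × L; t = V / Q = A·L / Q

t ≈ 4.71 s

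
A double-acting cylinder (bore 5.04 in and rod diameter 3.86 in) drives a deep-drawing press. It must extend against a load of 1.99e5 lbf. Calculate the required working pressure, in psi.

P ≈ 9970 psi

Cap-side area A_cap = π/4 × (5.04 in)² = 19.95 in^2
P = F / A = 1.99e5 lbf / A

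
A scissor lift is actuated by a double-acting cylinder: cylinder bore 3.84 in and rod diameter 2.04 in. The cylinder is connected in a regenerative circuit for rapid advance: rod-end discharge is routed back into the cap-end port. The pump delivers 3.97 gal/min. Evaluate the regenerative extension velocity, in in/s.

In regeneration the rod-end outflow joins the pump flow into the cap end, so the net volume the pump must supply per unit advance equals the rod cross-section area.
Rod cross-section A_rod = π/4 × (2.04 in)² = 3.269 in^2
v = Q_pump / A_rod

v ≈ 4.68 in/s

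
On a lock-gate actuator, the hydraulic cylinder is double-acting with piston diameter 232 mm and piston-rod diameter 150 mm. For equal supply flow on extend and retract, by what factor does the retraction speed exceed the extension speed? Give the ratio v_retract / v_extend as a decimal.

Cap-side area A_cap = π/4 × (232 mm)² = 42270 mm^2
Rod-side annular area A_ann = π/4 × (232² − 150²) = 24600 mm^2
For equal Q, v ∝ 1/A, so v_ret/v_ext = A_cap/A_ann.

v_ret/v_ext ≈ 1.72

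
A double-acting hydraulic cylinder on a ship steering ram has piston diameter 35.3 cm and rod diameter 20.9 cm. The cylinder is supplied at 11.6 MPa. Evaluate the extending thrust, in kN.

Cap-side area A_cap = π/4 × (35.3 cm)² = 978.7 cm^2
F = P × A_cap = 11.6 MPa × A_cap

F ≈ 1140 kN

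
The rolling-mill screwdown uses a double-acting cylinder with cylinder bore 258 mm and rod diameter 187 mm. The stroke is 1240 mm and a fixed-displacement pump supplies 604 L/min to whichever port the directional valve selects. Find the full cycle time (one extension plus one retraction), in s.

t ≈ 9.50 s

Cap-side area A_cap = π/4 × (258 mm)² = 52280 mm^2
Rod-side annular area A_ann = π/4 × (258² − 187²) = 24810 mm^2
t_ext = A_cap·L/Q = 6.440 s
t_ret = A_ann·L/Q = 3.057 s
t_cycle = t_ext + t_ret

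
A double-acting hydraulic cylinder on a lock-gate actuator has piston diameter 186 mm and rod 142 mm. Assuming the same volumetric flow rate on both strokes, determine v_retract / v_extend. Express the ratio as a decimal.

v_ret/v_ext ≈ 2.40

Cap-side area A_cap = π/4 × (186 mm)² = 27170 mm^2
Rod-side annular area A_ann = π/4 × (186² − 142²) = 11330 mm^2
For equal Q, v ∝ 1/A, so v_ret/v_ext = A_cap/A_ann.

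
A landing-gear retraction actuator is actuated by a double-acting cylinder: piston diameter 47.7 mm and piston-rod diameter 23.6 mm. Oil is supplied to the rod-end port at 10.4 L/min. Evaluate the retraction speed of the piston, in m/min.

Rod-side annular area A_ann = π/4 × (47.7² − 23.6²) = 1350 mm^2
Flow into the rod-end port fills the annular volume.
v = Q / A

v ≈ 7.71 m/min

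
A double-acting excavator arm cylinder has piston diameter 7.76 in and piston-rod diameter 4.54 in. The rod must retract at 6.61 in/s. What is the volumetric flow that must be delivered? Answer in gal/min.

Q ≈ 53.4 gal/min

Rod-side annular area A_ann = π/4 × (7.76² − 4.54²) = 31.11 in^2
Q = A × v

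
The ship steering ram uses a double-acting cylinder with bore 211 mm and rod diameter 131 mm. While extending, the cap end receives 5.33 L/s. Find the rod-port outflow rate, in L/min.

Cap-side area A_cap = π/4 × (211 mm)² = 34970 mm^2
Rod-side annular area A_ann = π/4 × (211² − 131²) = 21490 mm^2
Piston speed v = Q_in/A_cap; rod-end outflow Q_out = v × A_ann = Q_in × A_ann/A_cap.

Q_out ≈ 197 L/min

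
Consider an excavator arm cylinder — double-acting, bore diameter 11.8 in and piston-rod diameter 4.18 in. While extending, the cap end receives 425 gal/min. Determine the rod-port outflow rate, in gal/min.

Cap-side area A_cap = π/4 × (11.8 in)² = 109.4 in^2
Rod-side annular area A_ann = π/4 × (11.8² − 4.18²) = 95.64 in^2
Piston speed v = Q_in/A_cap; rod-end outflow Q_out = v × A_ann = Q_in × A_ann/A_cap.

Q_out ≈ 372 gal/min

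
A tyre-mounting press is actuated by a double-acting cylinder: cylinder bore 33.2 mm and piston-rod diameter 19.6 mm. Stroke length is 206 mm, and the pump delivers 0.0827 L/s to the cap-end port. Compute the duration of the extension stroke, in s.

t ≈ 2.16 s

Cap-side area A_cap = π/4 × (33.2 mm)² = 865.7 mm^2
Swept volume V = A × L; t = V / Q = A·L / Q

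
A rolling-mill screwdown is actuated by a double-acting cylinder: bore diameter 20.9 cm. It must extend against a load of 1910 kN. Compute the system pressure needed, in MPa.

Cap-side area A_cap = π/4 × (20.9 cm)² = 343.1 cm^2
P = F / A = 1910 kN / A

P ≈ 55.7 MPa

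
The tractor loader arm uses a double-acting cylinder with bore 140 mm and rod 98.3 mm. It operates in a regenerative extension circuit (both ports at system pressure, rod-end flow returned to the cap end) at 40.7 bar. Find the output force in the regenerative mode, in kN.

With equal pressure on both faces, forces on the annular region cancel; the net push is pressure × rod cross-section.
Rod cross-section A_rod = π/4 × (98.3 mm)² = 7589 mm^2
F = P × A_rod

F ≈ 30.9 kN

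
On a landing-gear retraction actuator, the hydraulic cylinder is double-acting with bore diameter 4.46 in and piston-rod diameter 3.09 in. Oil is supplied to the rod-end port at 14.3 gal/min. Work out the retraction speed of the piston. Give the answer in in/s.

v ≈ 6.78 in/s

Rod-side annular area A_ann = π/4 × (4.46² − 3.09²) = 8.124 in^2
Flow into the rod-end port fills the annular volume.
v = Q / A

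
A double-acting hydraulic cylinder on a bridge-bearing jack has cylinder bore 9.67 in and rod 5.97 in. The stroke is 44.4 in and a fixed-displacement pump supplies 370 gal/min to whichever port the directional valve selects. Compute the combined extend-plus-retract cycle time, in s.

t ≈ 3.71 s

Cap-side area A_cap = π/4 × (9.67 in)² = 73.44 in^2
Rod-side annular area A_ann = π/4 × (9.67² − 5.97²) = 45.45 in^2
t_ext = A_cap·L/Q = 2.289 s
t_ret = A_ann·L/Q = 1.417 s
t_cycle = t_ext + t_ret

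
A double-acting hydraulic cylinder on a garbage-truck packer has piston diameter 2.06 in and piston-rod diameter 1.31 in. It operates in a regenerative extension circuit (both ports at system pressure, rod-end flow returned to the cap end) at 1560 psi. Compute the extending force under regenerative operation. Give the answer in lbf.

F ≈ 2100 lbf

With equal pressure on both faces, forces on the annular region cancel; the net push is pressure × rod cross-section.
Rod cross-section A_rod = π/4 × (1.31 in)² = 1.348 in^2
F = P × A_rod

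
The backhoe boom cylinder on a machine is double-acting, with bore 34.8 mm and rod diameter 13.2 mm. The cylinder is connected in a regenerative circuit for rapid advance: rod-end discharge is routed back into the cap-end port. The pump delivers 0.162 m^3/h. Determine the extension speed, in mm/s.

In regeneration the rod-end outflow joins the pump flow into the cap end, so the net volume the pump must supply per unit advance equals the rod cross-section area.
Rod cross-section A_rod = π/4 × (13.2 mm)² = 136.8 mm^2
v = Q_pump / A_rod

v ≈ 329 mm/s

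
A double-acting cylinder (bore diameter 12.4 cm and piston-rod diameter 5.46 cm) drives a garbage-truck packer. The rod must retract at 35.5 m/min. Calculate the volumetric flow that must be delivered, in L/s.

Q ≈ 5.76 L/s

Rod-side annular area A_ann = π/4 × (12.4² − 5.46²) = 97.35 cm^2
Q = A × v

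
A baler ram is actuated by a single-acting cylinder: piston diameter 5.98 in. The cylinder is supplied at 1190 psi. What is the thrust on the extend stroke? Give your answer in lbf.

F ≈ 33400 lbf

Cap-side area A_cap = π/4 × (5.98 in)² = 28.09 in^2
F = P × A_cap = 1190 psi × A_cap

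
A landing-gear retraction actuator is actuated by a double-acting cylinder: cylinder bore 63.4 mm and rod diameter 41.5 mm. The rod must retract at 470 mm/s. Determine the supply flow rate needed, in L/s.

Q ≈ 0.848 L/s

Rod-side annular area A_ann = π/4 × (63.4² − 41.5²) = 1804 mm^2
Q = A × v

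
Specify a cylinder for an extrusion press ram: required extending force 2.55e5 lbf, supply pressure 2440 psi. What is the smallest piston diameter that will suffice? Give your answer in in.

Extension force acts on the full piston face: F = P × (π/4)D².
D = √(4F / (πP)) = √(4 × 2.55e5 lbf / (π × 2440 psi))

D ≈ 11.5 in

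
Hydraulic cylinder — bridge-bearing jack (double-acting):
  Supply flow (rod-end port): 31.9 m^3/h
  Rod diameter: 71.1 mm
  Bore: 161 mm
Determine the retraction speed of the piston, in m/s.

Rod-side annular area A_ann = π/4 × (161² − 71.1²) = 16390 mm^2
Flow into the rod-end port fills the annular volume.
v = Q / A

v ≈ 0.541 m/s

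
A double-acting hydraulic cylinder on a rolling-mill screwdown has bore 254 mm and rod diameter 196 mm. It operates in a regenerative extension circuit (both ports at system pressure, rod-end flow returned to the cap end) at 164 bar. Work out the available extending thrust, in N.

F ≈ 4.95e5 N

With equal pressure on both faces, forces on the annular region cancel; the net push is pressure × rod cross-section.
Rod cross-section A_rod = π/4 × (196 mm)² = 30170 mm^2
F = P × A_rod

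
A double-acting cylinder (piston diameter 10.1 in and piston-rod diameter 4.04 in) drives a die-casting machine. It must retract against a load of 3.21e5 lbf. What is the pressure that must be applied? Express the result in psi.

P ≈ 4770 psi

Rod-side annular area A_ann = π/4 × (10.1² − 4.04²) = 67.30 in^2
Retraction: pressure acts on the annular area.
P = F / A = 3.21e5 lbf / A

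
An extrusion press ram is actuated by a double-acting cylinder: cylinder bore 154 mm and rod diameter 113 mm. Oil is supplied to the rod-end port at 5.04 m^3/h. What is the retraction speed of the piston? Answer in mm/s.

v ≈ 163 mm/s

Rod-side annular area A_ann = π/4 × (154² − 113²) = 8598 mm^2
Flow into the rod-end port fills the annular volume.
v = Q / A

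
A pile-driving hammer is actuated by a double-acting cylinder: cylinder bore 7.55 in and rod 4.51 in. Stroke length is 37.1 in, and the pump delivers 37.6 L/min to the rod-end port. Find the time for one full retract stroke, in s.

t ≈ 27.9 s

Rod-side annular area A_ann = π/4 × (7.55² − 4.51²) = 28.79 in^2
Swept volume V = A × L; t = V / Q = A·L / Q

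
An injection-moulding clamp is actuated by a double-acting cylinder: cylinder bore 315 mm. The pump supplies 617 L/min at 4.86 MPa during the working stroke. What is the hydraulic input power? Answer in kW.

W ≈ 50.0 kW

Hydraulic power = P × Q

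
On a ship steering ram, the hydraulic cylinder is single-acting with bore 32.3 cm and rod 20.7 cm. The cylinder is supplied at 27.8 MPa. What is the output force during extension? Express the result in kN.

F ≈ 2280 kN

Cap-side area A_cap = π/4 × (32.3 cm)² = 819.4 cm^2
F = P × A_cap = 27.8 MPa × A_cap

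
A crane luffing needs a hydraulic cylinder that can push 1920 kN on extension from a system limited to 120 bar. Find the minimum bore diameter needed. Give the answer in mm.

D ≈ 451 mm

Extension force acts on the full piston face: F = P × (π/4)D².
D = √(4F / (πP)) = √(4 × 1920 kN / (π × 120 bar))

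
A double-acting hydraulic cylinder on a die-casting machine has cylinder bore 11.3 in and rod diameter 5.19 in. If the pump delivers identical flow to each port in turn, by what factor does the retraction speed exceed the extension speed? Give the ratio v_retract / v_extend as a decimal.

v_ret/v_ext ≈ 1.27

Cap-side area A_cap = π/4 × (11.3 in)² = 100.3 in^2
Rod-side annular area A_ann = π/4 × (11.3² − 5.19²) = 79.13 in^2
For equal Q, v ∝ 1/A, so v_ret/v_ext = A_cap/A_ann.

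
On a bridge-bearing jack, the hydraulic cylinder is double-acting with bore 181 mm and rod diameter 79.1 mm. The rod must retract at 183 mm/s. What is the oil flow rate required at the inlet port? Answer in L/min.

Q ≈ 229 L/min

Rod-side annular area A_ann = π/4 × (181² − 79.1²) = 20820 mm^2
Q = A × v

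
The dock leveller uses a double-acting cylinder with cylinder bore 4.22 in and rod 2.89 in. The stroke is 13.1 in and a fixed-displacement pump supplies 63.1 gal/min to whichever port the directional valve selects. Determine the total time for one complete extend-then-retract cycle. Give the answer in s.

Cap-side area A_cap = π/4 × (4.22 in)² = 13.99 in^2
Rod-side annular area A_ann = π/4 × (4.22² − 2.89²) = 7.427 in^2
t_ext = A_cap·L/Q = 0.7542 s
t_ret = A_ann·L/Q = 0.4005 s
t_cycle = t_ext + t_ret

t ≈ 1.15 s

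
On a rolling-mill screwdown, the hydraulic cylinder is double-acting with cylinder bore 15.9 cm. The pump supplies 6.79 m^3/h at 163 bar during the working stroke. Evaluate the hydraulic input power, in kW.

Hydraulic power = P × Q

W ≈ 30.7 kW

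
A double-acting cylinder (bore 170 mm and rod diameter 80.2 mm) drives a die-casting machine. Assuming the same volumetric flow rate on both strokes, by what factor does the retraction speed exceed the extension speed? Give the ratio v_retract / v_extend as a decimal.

v_ret/v_ext ≈ 1.29

Cap-side area A_cap = π/4 × (170 mm)² = 22700 mm^2
Rod-side annular area A_ann = π/4 × (170² − 80.2²) = 17650 mm^2
For equal Q, v ∝ 1/A, so v_ret/v_ext = A_cap/A_ann.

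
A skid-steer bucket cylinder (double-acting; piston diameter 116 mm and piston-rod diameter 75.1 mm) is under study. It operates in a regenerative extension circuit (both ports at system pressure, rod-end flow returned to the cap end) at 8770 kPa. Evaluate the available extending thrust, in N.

With equal pressure on both faces, forces on the annular region cancel; the net push is pressure × rod cross-section.
Rod cross-section A_rod = π/4 × (75.1 mm)² = 4430 mm^2
F = P × A_rod

F ≈ 38800 N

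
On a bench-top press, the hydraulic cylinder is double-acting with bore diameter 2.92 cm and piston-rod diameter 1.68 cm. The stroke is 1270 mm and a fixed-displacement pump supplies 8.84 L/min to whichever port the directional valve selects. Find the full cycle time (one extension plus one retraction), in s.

t ≈ 9.63 s

Cap-side area A_cap = π/4 × (2.92 cm)² = 6.697 cm^2
Rod-side annular area A_ann = π/4 × (2.92² − 1.68²) = 4.480 cm^2
t_ext = A_cap·L/Q = 5.772 s
t_ret = A_ann·L/Q = 3.862 s
t_cycle = t_ext + t_ret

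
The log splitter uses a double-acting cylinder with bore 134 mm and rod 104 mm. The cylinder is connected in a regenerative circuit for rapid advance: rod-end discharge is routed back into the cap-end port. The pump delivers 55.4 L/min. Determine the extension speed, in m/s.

In regeneration the rod-end outflow joins the pump flow into the cap end, so the net volume the pump must supply per unit advance equals the rod cross-section area.
Rod cross-section A_rod = π/4 × (104 mm)² = 8495 mm^2
v = Q_pump / A_rod

v ≈ 0.109 m/s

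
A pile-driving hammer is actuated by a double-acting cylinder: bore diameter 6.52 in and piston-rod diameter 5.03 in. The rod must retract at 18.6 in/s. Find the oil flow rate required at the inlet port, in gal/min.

Q ≈ 65.3 gal/min

Rod-side annular area A_ann = π/4 × (6.52² − 5.03²) = 13.52 in^2
Q = A × v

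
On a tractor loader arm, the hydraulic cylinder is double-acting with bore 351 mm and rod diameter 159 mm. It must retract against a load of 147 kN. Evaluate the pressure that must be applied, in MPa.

P ≈ 1.91 MPa

Rod-side annular area A_ann = π/4 × (351² − 159²) = 76910 mm^2
Retraction: pressure acts on the annular area.
P = F / A = 147 kN / A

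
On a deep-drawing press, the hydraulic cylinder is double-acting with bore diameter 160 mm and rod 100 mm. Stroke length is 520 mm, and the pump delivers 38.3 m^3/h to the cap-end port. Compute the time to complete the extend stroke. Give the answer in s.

t ≈ 0.983 s

Cap-side area A_cap = π/4 × (160 mm)² = 20110 mm^2
Swept volume V = A × L; t = V / Q = A·L / Q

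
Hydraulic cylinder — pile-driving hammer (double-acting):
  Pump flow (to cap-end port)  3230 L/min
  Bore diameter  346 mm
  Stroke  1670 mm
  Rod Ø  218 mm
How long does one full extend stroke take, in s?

t ≈ 2.92 s

Cap-side area A_cap = π/4 × (346 mm)² = 94020 mm^2
Swept volume V = A × L; t = V / Q = A·L / Q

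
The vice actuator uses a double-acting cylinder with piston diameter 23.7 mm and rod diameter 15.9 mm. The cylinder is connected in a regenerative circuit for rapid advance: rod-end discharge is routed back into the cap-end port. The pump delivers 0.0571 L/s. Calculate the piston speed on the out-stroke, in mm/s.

In regeneration the rod-end outflow joins the pump flow into the cap end, so the net volume the pump must supply per unit advance equals the rod cross-section area.
Rod cross-section A_rod = π/4 × (15.9 mm)² = 198.6 mm^2
v = Q_pump / A_rod

v ≈ 288 mm/s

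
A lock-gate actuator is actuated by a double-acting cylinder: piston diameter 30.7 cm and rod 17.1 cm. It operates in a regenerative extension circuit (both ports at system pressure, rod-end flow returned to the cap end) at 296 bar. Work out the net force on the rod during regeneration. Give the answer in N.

F ≈ 6.80e5 N

With equal pressure on both faces, forces on the annular region cancel; the net push is pressure × rod cross-section.
Rod cross-section A_rod = π/4 × (17.1 cm)² = 229.7 cm^2
F = P × A_rod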